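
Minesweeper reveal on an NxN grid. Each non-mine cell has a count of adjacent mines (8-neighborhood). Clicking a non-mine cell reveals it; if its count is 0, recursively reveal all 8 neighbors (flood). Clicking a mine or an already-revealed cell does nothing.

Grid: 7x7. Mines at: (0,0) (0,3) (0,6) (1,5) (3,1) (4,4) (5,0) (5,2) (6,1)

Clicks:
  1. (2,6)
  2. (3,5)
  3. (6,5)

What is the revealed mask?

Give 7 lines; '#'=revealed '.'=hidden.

Answer: .......
.......
.....##
.....##
.....##
...####
...####

Derivation:
Click 1 (2,6) count=1: revealed 1 new [(2,6)] -> total=1
Click 2 (3,5) count=1: revealed 1 new [(3,5)] -> total=2
Click 3 (6,5) count=0: revealed 12 new [(2,5) (3,6) (4,5) (4,6) (5,3) (5,4) (5,5) (5,6) (6,3) (6,4) (6,5) (6,6)] -> total=14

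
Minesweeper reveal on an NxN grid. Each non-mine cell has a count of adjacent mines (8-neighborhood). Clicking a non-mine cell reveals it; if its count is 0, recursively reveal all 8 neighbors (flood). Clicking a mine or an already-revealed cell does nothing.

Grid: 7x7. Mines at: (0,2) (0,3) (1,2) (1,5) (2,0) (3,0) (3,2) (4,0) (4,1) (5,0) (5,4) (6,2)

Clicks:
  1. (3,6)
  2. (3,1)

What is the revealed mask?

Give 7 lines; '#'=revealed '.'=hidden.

Answer: .......
.......
...####
.#.####
...####
.....##
.....##

Derivation:
Click 1 (3,6) count=0: revealed 16 new [(2,3) (2,4) (2,5) (2,6) (3,3) (3,4) (3,5) (3,6) (4,3) (4,4) (4,5) (4,6) (5,5) (5,6) (6,5) (6,6)] -> total=16
Click 2 (3,1) count=5: revealed 1 new [(3,1)] -> total=17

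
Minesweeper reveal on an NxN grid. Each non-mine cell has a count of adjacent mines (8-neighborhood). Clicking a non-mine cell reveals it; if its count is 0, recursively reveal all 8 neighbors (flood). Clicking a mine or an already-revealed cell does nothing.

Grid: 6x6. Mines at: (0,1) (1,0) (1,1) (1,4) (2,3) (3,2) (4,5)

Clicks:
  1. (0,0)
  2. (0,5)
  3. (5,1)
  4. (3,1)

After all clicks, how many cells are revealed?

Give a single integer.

Click 1 (0,0) count=3: revealed 1 new [(0,0)] -> total=1
Click 2 (0,5) count=1: revealed 1 new [(0,5)] -> total=2
Click 3 (5,1) count=0: revealed 14 new [(2,0) (2,1) (3,0) (3,1) (4,0) (4,1) (4,2) (4,3) (4,4) (5,0) (5,1) (5,2) (5,3) (5,4)] -> total=16
Click 4 (3,1) count=1: revealed 0 new [(none)] -> total=16

Answer: 16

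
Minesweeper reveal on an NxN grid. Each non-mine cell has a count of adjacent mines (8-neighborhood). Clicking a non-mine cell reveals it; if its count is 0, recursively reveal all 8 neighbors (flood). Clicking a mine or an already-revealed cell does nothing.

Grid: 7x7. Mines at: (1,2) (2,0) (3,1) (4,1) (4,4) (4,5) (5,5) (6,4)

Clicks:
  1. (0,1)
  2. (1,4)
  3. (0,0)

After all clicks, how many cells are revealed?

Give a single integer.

Answer: 20

Derivation:
Click 1 (0,1) count=1: revealed 1 new [(0,1)] -> total=1
Click 2 (1,4) count=0: revealed 16 new [(0,3) (0,4) (0,5) (0,6) (1,3) (1,4) (1,5) (1,6) (2,3) (2,4) (2,5) (2,6) (3,3) (3,4) (3,5) (3,6)] -> total=17
Click 3 (0,0) count=0: revealed 3 new [(0,0) (1,0) (1,1)] -> total=20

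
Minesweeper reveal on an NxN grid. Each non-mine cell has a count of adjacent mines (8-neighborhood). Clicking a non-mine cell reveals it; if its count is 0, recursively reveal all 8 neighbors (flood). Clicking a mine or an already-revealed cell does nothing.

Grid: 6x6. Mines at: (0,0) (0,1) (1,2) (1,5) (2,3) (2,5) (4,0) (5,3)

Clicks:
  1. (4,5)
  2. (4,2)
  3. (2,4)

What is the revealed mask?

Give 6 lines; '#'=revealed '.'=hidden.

Answer: ......
......
....#.
....##
..#.##
....##

Derivation:
Click 1 (4,5) count=0: revealed 6 new [(3,4) (3,5) (4,4) (4,5) (5,4) (5,5)] -> total=6
Click 2 (4,2) count=1: revealed 1 new [(4,2)] -> total=7
Click 3 (2,4) count=3: revealed 1 new [(2,4)] -> total=8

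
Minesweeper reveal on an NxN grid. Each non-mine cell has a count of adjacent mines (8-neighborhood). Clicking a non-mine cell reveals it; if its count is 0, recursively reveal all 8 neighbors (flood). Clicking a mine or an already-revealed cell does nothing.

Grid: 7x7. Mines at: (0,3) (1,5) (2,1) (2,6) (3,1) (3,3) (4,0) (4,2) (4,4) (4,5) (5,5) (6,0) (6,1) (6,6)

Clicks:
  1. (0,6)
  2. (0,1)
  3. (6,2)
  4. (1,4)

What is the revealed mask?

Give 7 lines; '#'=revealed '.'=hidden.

Answer: ###...#
###.#..
.......
.......
.......
.......
..#....

Derivation:
Click 1 (0,6) count=1: revealed 1 new [(0,6)] -> total=1
Click 2 (0,1) count=0: revealed 6 new [(0,0) (0,1) (0,2) (1,0) (1,1) (1,2)] -> total=7
Click 3 (6,2) count=1: revealed 1 new [(6,2)] -> total=8
Click 4 (1,4) count=2: revealed 1 new [(1,4)] -> total=9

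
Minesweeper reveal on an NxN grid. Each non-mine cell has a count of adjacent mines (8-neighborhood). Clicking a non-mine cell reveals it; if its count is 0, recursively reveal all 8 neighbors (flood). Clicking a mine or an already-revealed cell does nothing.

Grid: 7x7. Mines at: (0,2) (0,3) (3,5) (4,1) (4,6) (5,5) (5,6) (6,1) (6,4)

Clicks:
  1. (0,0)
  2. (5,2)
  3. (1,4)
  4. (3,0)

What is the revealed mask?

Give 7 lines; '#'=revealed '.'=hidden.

Click 1 (0,0) count=0: revealed 23 new [(0,0) (0,1) (1,0) (1,1) (1,2) (1,3) (1,4) (2,0) (2,1) (2,2) (2,3) (2,4) (3,0) (3,1) (3,2) (3,3) (3,4) (4,2) (4,3) (4,4) (5,2) (5,3) (5,4)] -> total=23
Click 2 (5,2) count=2: revealed 0 new [(none)] -> total=23
Click 3 (1,4) count=1: revealed 0 new [(none)] -> total=23
Click 4 (3,0) count=1: revealed 0 new [(none)] -> total=23

Answer: ##.....
#####..
#####..
#####..
..###..
..###..
.......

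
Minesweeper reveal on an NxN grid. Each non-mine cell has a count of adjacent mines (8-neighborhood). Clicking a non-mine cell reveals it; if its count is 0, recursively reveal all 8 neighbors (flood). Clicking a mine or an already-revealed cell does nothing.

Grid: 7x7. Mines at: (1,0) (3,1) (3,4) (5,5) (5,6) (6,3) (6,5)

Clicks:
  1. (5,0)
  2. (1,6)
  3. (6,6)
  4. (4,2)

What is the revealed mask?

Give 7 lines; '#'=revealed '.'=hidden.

Answer: .######
.######
.######
.....##
###..##
###....
###...#

Derivation:
Click 1 (5,0) count=0: revealed 9 new [(4,0) (4,1) (4,2) (5,0) (5,1) (5,2) (6,0) (6,1) (6,2)] -> total=9
Click 2 (1,6) count=0: revealed 22 new [(0,1) (0,2) (0,3) (0,4) (0,5) (0,6) (1,1) (1,2) (1,3) (1,4) (1,5) (1,6) (2,1) (2,2) (2,3) (2,4) (2,5) (2,6) (3,5) (3,6) (4,5) (4,6)] -> total=31
Click 3 (6,6) count=3: revealed 1 new [(6,6)] -> total=32
Click 4 (4,2) count=1: revealed 0 new [(none)] -> total=32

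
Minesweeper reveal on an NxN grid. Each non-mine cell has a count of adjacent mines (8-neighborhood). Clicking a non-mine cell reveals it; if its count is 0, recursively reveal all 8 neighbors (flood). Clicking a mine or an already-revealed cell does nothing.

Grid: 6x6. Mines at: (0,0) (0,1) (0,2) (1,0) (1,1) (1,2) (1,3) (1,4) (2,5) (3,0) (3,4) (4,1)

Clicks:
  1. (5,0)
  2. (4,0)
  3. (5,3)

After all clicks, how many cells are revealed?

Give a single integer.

Click 1 (5,0) count=1: revealed 1 new [(5,0)] -> total=1
Click 2 (4,0) count=2: revealed 1 new [(4,0)] -> total=2
Click 3 (5,3) count=0: revealed 8 new [(4,2) (4,3) (4,4) (4,5) (5,2) (5,3) (5,4) (5,5)] -> total=10

Answer: 10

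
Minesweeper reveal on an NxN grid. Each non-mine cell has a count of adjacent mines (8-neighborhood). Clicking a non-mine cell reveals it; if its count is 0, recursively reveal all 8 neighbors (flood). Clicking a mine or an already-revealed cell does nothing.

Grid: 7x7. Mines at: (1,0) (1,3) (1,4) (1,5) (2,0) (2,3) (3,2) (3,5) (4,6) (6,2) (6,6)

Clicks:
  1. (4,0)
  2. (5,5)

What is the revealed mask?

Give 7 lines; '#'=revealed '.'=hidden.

Click 1 (4,0) count=0: revealed 8 new [(3,0) (3,1) (4,0) (4,1) (5,0) (5,1) (6,0) (6,1)] -> total=8
Click 2 (5,5) count=2: revealed 1 new [(5,5)] -> total=9

Answer: .......
.......
.......
##.....
##.....
##...#.
##.....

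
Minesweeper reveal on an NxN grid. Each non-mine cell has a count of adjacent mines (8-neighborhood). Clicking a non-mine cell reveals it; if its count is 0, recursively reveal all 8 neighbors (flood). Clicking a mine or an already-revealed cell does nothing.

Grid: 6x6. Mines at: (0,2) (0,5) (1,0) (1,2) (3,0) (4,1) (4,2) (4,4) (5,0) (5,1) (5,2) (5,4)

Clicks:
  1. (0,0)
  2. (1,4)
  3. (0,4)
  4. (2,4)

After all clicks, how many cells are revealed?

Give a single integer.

Click 1 (0,0) count=1: revealed 1 new [(0,0)] -> total=1
Click 2 (1,4) count=1: revealed 1 new [(1,4)] -> total=2
Click 3 (0,4) count=1: revealed 1 new [(0,4)] -> total=3
Click 4 (2,4) count=0: revealed 8 new [(1,3) (1,5) (2,3) (2,4) (2,5) (3,3) (3,4) (3,5)] -> total=11

Answer: 11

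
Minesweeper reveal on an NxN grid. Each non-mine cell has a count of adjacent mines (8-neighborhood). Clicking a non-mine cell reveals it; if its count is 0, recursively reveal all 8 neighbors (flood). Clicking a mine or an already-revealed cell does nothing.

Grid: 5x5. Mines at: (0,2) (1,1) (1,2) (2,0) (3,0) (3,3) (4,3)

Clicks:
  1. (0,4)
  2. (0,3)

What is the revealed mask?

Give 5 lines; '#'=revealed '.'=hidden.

Click 1 (0,4) count=0: revealed 6 new [(0,3) (0,4) (1,3) (1,4) (2,3) (2,4)] -> total=6
Click 2 (0,3) count=2: revealed 0 new [(none)] -> total=6

Answer: ...##
...##
...##
.....
.....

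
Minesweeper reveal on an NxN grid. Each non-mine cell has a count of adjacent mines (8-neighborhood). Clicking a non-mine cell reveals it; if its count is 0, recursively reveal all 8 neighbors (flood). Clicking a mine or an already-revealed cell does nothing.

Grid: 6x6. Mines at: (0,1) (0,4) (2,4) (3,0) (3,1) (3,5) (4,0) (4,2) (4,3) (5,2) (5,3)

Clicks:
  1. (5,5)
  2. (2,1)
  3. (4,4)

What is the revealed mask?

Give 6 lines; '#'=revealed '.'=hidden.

Click 1 (5,5) count=0: revealed 4 new [(4,4) (4,5) (5,4) (5,5)] -> total=4
Click 2 (2,1) count=2: revealed 1 new [(2,1)] -> total=5
Click 3 (4,4) count=3: revealed 0 new [(none)] -> total=5

Answer: ......
......
.#....
......
....##
....##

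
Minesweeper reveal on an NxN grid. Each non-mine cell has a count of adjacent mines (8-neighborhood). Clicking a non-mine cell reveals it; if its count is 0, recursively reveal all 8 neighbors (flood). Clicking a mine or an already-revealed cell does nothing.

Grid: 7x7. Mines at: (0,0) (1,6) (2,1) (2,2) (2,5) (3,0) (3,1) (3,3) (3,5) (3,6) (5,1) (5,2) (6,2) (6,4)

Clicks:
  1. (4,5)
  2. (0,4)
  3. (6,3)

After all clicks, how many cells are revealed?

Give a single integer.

Click 1 (4,5) count=2: revealed 1 new [(4,5)] -> total=1
Click 2 (0,4) count=0: revealed 10 new [(0,1) (0,2) (0,3) (0,4) (0,5) (1,1) (1,2) (1,3) (1,4) (1,5)] -> total=11
Click 3 (6,3) count=3: revealed 1 new [(6,3)] -> total=12

Answer: 12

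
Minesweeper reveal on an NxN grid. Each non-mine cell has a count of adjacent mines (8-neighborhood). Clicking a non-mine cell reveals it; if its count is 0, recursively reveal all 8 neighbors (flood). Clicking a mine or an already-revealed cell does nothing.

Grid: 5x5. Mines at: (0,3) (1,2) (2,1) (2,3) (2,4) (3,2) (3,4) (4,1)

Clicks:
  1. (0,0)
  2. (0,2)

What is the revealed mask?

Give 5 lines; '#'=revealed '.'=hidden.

Click 1 (0,0) count=0: revealed 4 new [(0,0) (0,1) (1,0) (1,1)] -> total=4
Click 2 (0,2) count=2: revealed 1 new [(0,2)] -> total=5

Answer: ###..
##...
.....
.....
.....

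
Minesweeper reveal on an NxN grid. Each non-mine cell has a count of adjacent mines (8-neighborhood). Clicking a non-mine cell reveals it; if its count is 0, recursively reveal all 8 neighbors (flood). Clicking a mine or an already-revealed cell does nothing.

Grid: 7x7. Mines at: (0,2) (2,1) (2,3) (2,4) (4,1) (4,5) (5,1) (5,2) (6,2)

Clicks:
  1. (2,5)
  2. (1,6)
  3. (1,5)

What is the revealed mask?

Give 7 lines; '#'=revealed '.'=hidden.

Answer: ...####
...####
.....##
.....##
.......
.......
.......

Derivation:
Click 1 (2,5) count=1: revealed 1 new [(2,5)] -> total=1
Click 2 (1,6) count=0: revealed 11 new [(0,3) (0,4) (0,5) (0,6) (1,3) (1,4) (1,5) (1,6) (2,6) (3,5) (3,6)] -> total=12
Click 3 (1,5) count=1: revealed 0 new [(none)] -> total=12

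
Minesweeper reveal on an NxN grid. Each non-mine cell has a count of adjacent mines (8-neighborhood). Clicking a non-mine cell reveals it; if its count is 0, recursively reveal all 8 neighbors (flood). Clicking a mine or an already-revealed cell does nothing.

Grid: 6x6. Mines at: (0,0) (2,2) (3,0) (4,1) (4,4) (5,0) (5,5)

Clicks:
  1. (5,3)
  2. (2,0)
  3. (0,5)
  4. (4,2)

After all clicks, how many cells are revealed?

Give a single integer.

Click 1 (5,3) count=1: revealed 1 new [(5,3)] -> total=1
Click 2 (2,0) count=1: revealed 1 new [(2,0)] -> total=2
Click 3 (0,5) count=0: revealed 16 new [(0,1) (0,2) (0,3) (0,4) (0,5) (1,1) (1,2) (1,3) (1,4) (1,5) (2,3) (2,4) (2,5) (3,3) (3,4) (3,5)] -> total=18
Click 4 (4,2) count=1: revealed 1 new [(4,2)] -> total=19

Answer: 19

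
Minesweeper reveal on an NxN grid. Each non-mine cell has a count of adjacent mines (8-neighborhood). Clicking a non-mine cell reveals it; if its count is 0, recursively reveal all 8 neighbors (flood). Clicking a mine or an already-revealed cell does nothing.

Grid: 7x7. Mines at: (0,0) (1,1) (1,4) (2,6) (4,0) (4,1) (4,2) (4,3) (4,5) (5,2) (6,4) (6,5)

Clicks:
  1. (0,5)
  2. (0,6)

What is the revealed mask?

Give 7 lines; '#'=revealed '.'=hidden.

Click 1 (0,5) count=1: revealed 1 new [(0,5)] -> total=1
Click 2 (0,6) count=0: revealed 3 new [(0,6) (1,5) (1,6)] -> total=4

Answer: .....##
.....##
.......
.......
.......
.......
.......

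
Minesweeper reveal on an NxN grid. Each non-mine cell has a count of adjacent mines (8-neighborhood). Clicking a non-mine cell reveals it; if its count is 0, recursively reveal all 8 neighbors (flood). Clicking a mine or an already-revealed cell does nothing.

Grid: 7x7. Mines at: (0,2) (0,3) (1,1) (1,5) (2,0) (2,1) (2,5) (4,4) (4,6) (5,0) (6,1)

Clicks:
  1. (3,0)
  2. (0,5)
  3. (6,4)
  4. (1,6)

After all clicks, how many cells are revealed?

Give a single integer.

Answer: 13

Derivation:
Click 1 (3,0) count=2: revealed 1 new [(3,0)] -> total=1
Click 2 (0,5) count=1: revealed 1 new [(0,5)] -> total=2
Click 3 (6,4) count=0: revealed 10 new [(5,2) (5,3) (5,4) (5,5) (5,6) (6,2) (6,3) (6,4) (6,5) (6,6)] -> total=12
Click 4 (1,6) count=2: revealed 1 new [(1,6)] -> total=13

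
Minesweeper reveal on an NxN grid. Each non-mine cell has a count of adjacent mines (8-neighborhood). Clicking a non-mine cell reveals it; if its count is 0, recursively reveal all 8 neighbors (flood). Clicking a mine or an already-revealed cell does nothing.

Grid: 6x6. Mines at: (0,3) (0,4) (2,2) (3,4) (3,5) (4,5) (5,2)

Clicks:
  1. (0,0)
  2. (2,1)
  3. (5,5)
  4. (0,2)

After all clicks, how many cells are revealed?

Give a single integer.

Click 1 (0,0) count=0: revealed 14 new [(0,0) (0,1) (0,2) (1,0) (1,1) (1,2) (2,0) (2,1) (3,0) (3,1) (4,0) (4,1) (5,0) (5,1)] -> total=14
Click 2 (2,1) count=1: revealed 0 new [(none)] -> total=14
Click 3 (5,5) count=1: revealed 1 new [(5,5)] -> total=15
Click 4 (0,2) count=1: revealed 0 new [(none)] -> total=15

Answer: 15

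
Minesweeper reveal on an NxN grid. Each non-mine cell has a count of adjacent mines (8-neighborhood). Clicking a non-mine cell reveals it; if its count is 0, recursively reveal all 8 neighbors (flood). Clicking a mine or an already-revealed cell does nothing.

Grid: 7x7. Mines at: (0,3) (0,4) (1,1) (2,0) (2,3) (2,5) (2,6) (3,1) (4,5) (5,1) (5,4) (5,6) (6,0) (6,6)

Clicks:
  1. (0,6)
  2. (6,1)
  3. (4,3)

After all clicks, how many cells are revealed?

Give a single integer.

Click 1 (0,6) count=0: revealed 4 new [(0,5) (0,6) (1,5) (1,6)] -> total=4
Click 2 (6,1) count=2: revealed 1 new [(6,1)] -> total=5
Click 3 (4,3) count=1: revealed 1 new [(4,3)] -> total=6

Answer: 6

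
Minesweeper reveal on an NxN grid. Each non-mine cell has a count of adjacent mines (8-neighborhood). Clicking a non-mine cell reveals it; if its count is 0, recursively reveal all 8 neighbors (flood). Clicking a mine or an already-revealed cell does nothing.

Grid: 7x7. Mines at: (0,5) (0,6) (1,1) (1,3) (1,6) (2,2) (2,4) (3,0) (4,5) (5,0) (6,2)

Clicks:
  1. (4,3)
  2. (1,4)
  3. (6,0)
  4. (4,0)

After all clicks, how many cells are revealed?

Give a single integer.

Answer: 15

Derivation:
Click 1 (4,3) count=0: revealed 12 new [(3,1) (3,2) (3,3) (3,4) (4,1) (4,2) (4,3) (4,4) (5,1) (5,2) (5,3) (5,4)] -> total=12
Click 2 (1,4) count=3: revealed 1 new [(1,4)] -> total=13
Click 3 (6,0) count=1: revealed 1 new [(6,0)] -> total=14
Click 4 (4,0) count=2: revealed 1 new [(4,0)] -> total=15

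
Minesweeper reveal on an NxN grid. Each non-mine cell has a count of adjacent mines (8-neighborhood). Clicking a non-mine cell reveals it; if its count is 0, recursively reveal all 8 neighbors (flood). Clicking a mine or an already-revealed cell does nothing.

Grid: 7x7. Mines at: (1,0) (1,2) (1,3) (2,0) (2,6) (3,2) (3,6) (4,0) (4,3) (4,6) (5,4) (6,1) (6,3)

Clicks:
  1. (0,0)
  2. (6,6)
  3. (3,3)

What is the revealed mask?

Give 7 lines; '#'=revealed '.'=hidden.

Click 1 (0,0) count=1: revealed 1 new [(0,0)] -> total=1
Click 2 (6,6) count=0: revealed 4 new [(5,5) (5,6) (6,5) (6,6)] -> total=5
Click 3 (3,3) count=2: revealed 1 new [(3,3)] -> total=6

Answer: #......
.......
.......
...#...
.......
.....##
.....##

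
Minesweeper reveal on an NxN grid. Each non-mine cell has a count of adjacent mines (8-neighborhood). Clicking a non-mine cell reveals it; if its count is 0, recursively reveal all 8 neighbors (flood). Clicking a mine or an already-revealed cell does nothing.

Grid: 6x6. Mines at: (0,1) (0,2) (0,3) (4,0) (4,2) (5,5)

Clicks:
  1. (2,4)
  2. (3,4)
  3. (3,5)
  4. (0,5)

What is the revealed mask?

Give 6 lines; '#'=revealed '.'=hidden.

Click 1 (2,4) count=0: revealed 23 new [(0,4) (0,5) (1,0) (1,1) (1,2) (1,3) (1,4) (1,5) (2,0) (2,1) (2,2) (2,3) (2,4) (2,5) (3,0) (3,1) (3,2) (3,3) (3,4) (3,5) (4,3) (4,4) (4,5)] -> total=23
Click 2 (3,4) count=0: revealed 0 new [(none)] -> total=23
Click 3 (3,5) count=0: revealed 0 new [(none)] -> total=23
Click 4 (0,5) count=0: revealed 0 new [(none)] -> total=23

Answer: ....##
######
######
######
...###
......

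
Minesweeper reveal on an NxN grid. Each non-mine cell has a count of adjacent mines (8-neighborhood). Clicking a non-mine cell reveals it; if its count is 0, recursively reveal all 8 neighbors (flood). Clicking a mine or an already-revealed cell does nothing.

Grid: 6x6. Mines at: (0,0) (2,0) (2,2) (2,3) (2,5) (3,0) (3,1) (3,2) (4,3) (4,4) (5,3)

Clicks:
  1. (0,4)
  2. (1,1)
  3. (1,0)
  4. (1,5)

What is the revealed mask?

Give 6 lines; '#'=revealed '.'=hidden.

Answer: .#####
######
......
......
......
......

Derivation:
Click 1 (0,4) count=0: revealed 10 new [(0,1) (0,2) (0,3) (0,4) (0,5) (1,1) (1,2) (1,3) (1,4) (1,5)] -> total=10
Click 2 (1,1) count=3: revealed 0 new [(none)] -> total=10
Click 3 (1,0) count=2: revealed 1 new [(1,0)] -> total=11
Click 4 (1,5) count=1: revealed 0 new [(none)] -> total=11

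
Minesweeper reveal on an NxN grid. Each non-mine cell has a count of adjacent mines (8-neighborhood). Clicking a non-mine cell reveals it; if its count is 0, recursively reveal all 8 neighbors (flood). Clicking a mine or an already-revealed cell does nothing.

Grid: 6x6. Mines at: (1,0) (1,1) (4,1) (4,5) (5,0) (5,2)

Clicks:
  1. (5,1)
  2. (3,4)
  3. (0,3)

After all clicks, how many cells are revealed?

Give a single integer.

Answer: 20

Derivation:
Click 1 (5,1) count=3: revealed 1 new [(5,1)] -> total=1
Click 2 (3,4) count=1: revealed 1 new [(3,4)] -> total=2
Click 3 (0,3) count=0: revealed 18 new [(0,2) (0,3) (0,4) (0,5) (1,2) (1,3) (1,4) (1,5) (2,2) (2,3) (2,4) (2,5) (3,2) (3,3) (3,5) (4,2) (4,3) (4,4)] -> total=20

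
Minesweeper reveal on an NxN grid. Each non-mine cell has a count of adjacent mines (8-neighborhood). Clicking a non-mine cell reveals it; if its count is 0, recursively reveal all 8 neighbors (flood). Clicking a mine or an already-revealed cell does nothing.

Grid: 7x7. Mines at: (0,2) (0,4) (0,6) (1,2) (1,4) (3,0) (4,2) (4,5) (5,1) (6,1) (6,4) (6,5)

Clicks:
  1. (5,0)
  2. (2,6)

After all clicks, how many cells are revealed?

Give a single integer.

Answer: 7

Derivation:
Click 1 (5,0) count=2: revealed 1 new [(5,0)] -> total=1
Click 2 (2,6) count=0: revealed 6 new [(1,5) (1,6) (2,5) (2,6) (3,5) (3,6)] -> total=7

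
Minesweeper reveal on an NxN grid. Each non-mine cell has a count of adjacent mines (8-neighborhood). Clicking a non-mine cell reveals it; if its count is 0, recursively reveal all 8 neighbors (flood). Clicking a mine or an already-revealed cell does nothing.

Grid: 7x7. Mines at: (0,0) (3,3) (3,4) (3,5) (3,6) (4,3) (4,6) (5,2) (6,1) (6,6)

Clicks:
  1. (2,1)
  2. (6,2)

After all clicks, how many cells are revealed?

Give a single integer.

Click 1 (2,1) count=0: revealed 28 new [(0,1) (0,2) (0,3) (0,4) (0,5) (0,6) (1,0) (1,1) (1,2) (1,3) (1,4) (1,5) (1,6) (2,0) (2,1) (2,2) (2,3) (2,4) (2,5) (2,6) (3,0) (3,1) (3,2) (4,0) (4,1) (4,2) (5,0) (5,1)] -> total=28
Click 2 (6,2) count=2: revealed 1 new [(6,2)] -> total=29

Answer: 29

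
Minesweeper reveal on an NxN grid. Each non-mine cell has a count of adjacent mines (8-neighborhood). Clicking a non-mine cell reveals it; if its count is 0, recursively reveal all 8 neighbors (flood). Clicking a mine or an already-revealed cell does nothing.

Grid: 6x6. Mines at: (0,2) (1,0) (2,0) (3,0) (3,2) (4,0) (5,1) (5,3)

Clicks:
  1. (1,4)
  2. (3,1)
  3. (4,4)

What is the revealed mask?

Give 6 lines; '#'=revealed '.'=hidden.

Click 1 (1,4) count=0: revealed 17 new [(0,3) (0,4) (0,5) (1,3) (1,4) (1,5) (2,3) (2,4) (2,5) (3,3) (3,4) (3,5) (4,3) (4,4) (4,5) (5,4) (5,5)] -> total=17
Click 2 (3,1) count=4: revealed 1 new [(3,1)] -> total=18
Click 3 (4,4) count=1: revealed 0 new [(none)] -> total=18

Answer: ...###
...###
...###
.#.###
...###
....##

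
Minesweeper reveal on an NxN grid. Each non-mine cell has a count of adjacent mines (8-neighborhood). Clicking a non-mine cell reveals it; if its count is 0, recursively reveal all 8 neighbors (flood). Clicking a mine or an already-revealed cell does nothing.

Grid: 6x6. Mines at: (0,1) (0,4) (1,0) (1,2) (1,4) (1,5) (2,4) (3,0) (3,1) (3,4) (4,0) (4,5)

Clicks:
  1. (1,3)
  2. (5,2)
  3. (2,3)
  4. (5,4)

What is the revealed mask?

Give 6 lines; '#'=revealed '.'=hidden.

Answer: ......
...#..
...#..
......
.####.
.####.

Derivation:
Click 1 (1,3) count=4: revealed 1 new [(1,3)] -> total=1
Click 2 (5,2) count=0: revealed 8 new [(4,1) (4,2) (4,3) (4,4) (5,1) (5,2) (5,3) (5,4)] -> total=9
Click 3 (2,3) count=4: revealed 1 new [(2,3)] -> total=10
Click 4 (5,4) count=1: revealed 0 new [(none)] -> total=10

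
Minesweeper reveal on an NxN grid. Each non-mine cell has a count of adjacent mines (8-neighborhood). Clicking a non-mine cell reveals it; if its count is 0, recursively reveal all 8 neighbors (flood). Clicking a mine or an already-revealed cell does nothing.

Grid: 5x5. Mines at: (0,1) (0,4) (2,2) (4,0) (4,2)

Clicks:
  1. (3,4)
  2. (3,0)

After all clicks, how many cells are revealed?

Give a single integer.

Click 1 (3,4) count=0: revealed 8 new [(1,3) (1,4) (2,3) (2,4) (3,3) (3,4) (4,3) (4,4)] -> total=8
Click 2 (3,0) count=1: revealed 1 new [(3,0)] -> total=9

Answer: 9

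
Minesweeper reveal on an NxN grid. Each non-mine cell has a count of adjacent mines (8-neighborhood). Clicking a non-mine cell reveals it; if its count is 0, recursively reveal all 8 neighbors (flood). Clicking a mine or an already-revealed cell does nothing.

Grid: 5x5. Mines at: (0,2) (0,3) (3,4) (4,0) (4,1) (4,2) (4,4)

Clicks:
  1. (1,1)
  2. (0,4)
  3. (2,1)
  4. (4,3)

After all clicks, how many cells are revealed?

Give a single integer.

Click 1 (1,1) count=1: revealed 1 new [(1,1)] -> total=1
Click 2 (0,4) count=1: revealed 1 new [(0,4)] -> total=2
Click 3 (2,1) count=0: revealed 13 new [(0,0) (0,1) (1,0) (1,2) (1,3) (2,0) (2,1) (2,2) (2,3) (3,0) (3,1) (3,2) (3,3)] -> total=15
Click 4 (4,3) count=3: revealed 1 new [(4,3)] -> total=16

Answer: 16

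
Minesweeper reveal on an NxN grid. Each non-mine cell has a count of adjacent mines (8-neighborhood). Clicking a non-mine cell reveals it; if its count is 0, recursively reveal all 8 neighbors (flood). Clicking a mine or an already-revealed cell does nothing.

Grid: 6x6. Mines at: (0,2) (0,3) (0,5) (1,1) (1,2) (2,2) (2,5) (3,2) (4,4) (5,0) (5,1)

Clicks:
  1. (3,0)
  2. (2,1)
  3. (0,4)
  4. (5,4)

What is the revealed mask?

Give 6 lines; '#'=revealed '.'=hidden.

Click 1 (3,0) count=0: revealed 6 new [(2,0) (2,1) (3,0) (3,1) (4,0) (4,1)] -> total=6
Click 2 (2,1) count=4: revealed 0 new [(none)] -> total=6
Click 3 (0,4) count=2: revealed 1 new [(0,4)] -> total=7
Click 4 (5,4) count=1: revealed 1 new [(5,4)] -> total=8

Answer: ....#.
......
##....
##....
##....
....#.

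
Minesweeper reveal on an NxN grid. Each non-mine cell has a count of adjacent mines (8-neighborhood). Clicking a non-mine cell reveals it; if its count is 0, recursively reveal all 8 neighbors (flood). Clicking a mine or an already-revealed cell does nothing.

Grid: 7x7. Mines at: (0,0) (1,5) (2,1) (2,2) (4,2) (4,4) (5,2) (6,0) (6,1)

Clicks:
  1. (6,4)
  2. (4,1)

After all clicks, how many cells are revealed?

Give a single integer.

Answer: 15

Derivation:
Click 1 (6,4) count=0: revealed 14 new [(2,5) (2,6) (3,5) (3,6) (4,5) (4,6) (5,3) (5,4) (5,5) (5,6) (6,3) (6,4) (6,5) (6,6)] -> total=14
Click 2 (4,1) count=2: revealed 1 new [(4,1)] -> total=15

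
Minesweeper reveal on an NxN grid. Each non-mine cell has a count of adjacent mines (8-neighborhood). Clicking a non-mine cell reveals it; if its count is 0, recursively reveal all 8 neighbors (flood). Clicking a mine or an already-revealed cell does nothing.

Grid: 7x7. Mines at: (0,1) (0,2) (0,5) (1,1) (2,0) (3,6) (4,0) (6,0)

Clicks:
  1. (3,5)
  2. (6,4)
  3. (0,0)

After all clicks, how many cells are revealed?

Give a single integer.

Answer: 33

Derivation:
Click 1 (3,5) count=1: revealed 1 new [(3,5)] -> total=1
Click 2 (6,4) count=0: revealed 31 new [(1,2) (1,3) (1,4) (1,5) (2,1) (2,2) (2,3) (2,4) (2,5) (3,1) (3,2) (3,3) (3,4) (4,1) (4,2) (4,3) (4,4) (4,5) (4,6) (5,1) (5,2) (5,3) (5,4) (5,5) (5,6) (6,1) (6,2) (6,3) (6,4) (6,5) (6,6)] -> total=32
Click 3 (0,0) count=2: revealed 1 new [(0,0)] -> total=33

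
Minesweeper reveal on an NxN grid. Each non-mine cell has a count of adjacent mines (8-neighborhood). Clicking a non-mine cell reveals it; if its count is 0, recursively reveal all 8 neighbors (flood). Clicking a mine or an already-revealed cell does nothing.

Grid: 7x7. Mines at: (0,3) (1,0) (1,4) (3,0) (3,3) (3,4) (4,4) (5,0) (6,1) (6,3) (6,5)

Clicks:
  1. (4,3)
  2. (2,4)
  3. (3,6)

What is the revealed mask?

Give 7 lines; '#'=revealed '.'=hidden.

Answer: .....##
.....##
....###
.....##
...#.##
.....##
.......

Derivation:
Click 1 (4,3) count=3: revealed 1 new [(4,3)] -> total=1
Click 2 (2,4) count=3: revealed 1 new [(2,4)] -> total=2
Click 3 (3,6) count=0: revealed 12 new [(0,5) (0,6) (1,5) (1,6) (2,5) (2,6) (3,5) (3,6) (4,5) (4,6) (5,5) (5,6)] -> total=14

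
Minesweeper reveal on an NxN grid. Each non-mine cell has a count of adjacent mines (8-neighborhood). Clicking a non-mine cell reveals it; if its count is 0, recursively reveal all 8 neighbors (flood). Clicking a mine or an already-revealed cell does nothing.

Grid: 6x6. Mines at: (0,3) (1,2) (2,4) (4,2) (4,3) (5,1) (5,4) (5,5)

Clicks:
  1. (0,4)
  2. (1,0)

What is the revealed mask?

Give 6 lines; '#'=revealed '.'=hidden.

Answer: ##..#.
##....
##....
##....
##....
......

Derivation:
Click 1 (0,4) count=1: revealed 1 new [(0,4)] -> total=1
Click 2 (1,0) count=0: revealed 10 new [(0,0) (0,1) (1,0) (1,1) (2,0) (2,1) (3,0) (3,1) (4,0) (4,1)] -> total=11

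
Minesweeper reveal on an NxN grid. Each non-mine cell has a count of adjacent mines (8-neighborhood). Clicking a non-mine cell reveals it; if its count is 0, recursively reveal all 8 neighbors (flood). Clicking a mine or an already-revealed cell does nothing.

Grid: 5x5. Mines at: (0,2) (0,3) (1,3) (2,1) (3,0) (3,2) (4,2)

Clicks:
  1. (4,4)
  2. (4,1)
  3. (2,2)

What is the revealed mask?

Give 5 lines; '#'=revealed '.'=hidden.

Click 1 (4,4) count=0: revealed 6 new [(2,3) (2,4) (3,3) (3,4) (4,3) (4,4)] -> total=6
Click 2 (4,1) count=3: revealed 1 new [(4,1)] -> total=7
Click 3 (2,2) count=3: revealed 1 new [(2,2)] -> total=8

Answer: .....
.....
..###
...##
.#.##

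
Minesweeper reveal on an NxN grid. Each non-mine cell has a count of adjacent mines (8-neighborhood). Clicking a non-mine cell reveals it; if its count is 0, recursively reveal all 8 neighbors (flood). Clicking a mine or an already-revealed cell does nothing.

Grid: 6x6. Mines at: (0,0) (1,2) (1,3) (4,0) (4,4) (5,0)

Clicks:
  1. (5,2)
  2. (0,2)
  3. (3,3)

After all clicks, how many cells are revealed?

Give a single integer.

Answer: 13

Derivation:
Click 1 (5,2) count=0: revealed 12 new [(2,1) (2,2) (2,3) (3,1) (3,2) (3,3) (4,1) (4,2) (4,3) (5,1) (5,2) (5,3)] -> total=12
Click 2 (0,2) count=2: revealed 1 new [(0,2)] -> total=13
Click 3 (3,3) count=1: revealed 0 new [(none)] -> total=13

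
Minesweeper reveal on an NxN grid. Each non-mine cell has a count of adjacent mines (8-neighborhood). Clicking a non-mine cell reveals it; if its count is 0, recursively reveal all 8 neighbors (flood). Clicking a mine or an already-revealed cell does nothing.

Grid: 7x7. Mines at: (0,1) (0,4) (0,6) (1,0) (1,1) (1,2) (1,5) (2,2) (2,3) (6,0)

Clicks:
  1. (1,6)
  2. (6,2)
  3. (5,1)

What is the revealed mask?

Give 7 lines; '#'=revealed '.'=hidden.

Answer: .......
......#
##..###
#######
#######
#######
.######

Derivation:
Click 1 (1,6) count=2: revealed 1 new [(1,6)] -> total=1
Click 2 (6,2) count=0: revealed 32 new [(2,0) (2,1) (2,4) (2,5) (2,6) (3,0) (3,1) (3,2) (3,3) (3,4) (3,5) (3,6) (4,0) (4,1) (4,2) (4,3) (4,4) (4,5) (4,6) (5,0) (5,1) (5,2) (5,3) (5,4) (5,5) (5,6) (6,1) (6,2) (6,3) (6,4) (6,5) (6,6)] -> total=33
Click 3 (5,1) count=1: revealed 0 new [(none)] -> total=33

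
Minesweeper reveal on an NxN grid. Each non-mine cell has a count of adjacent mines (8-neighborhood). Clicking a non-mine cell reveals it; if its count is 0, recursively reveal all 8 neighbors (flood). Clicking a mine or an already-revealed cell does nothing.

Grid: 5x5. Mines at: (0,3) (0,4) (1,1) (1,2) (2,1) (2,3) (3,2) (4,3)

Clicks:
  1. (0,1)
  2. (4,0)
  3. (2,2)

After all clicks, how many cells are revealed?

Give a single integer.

Click 1 (0,1) count=2: revealed 1 new [(0,1)] -> total=1
Click 2 (4,0) count=0: revealed 4 new [(3,0) (3,1) (4,0) (4,1)] -> total=5
Click 3 (2,2) count=5: revealed 1 new [(2,2)] -> total=6

Answer: 6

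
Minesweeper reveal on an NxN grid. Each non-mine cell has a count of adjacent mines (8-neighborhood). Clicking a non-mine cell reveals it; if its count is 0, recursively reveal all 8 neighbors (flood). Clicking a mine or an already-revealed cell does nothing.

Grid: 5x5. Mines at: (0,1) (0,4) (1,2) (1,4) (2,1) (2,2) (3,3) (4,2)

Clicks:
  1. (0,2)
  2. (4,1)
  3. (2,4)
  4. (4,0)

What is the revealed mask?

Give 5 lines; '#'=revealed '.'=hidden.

Click 1 (0,2) count=2: revealed 1 new [(0,2)] -> total=1
Click 2 (4,1) count=1: revealed 1 new [(4,1)] -> total=2
Click 3 (2,4) count=2: revealed 1 new [(2,4)] -> total=3
Click 4 (4,0) count=0: revealed 3 new [(3,0) (3,1) (4,0)] -> total=6

Answer: ..#..
.....
....#
##...
##...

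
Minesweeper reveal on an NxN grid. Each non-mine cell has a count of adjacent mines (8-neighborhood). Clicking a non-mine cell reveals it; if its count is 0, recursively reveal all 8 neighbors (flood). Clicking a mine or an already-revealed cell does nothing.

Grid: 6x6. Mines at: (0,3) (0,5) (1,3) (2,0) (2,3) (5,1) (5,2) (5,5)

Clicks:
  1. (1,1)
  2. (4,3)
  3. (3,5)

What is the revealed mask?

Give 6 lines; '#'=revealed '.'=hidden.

Answer: ......
.#..##
....##
....##
...###
......

Derivation:
Click 1 (1,1) count=1: revealed 1 new [(1,1)] -> total=1
Click 2 (4,3) count=1: revealed 1 new [(4,3)] -> total=2
Click 3 (3,5) count=0: revealed 8 new [(1,4) (1,5) (2,4) (2,5) (3,4) (3,5) (4,4) (4,5)] -> total=10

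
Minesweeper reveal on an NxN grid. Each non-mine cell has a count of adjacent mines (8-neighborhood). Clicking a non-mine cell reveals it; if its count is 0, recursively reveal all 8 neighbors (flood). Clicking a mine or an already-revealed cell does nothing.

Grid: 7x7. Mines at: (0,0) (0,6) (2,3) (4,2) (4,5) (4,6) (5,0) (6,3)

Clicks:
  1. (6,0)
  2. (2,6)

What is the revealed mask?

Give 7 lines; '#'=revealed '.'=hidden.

Click 1 (6,0) count=1: revealed 1 new [(6,0)] -> total=1
Click 2 (2,6) count=0: revealed 9 new [(1,4) (1,5) (1,6) (2,4) (2,5) (2,6) (3,4) (3,5) (3,6)] -> total=10

Answer: .......
....###
....###
....###
.......
.......
#......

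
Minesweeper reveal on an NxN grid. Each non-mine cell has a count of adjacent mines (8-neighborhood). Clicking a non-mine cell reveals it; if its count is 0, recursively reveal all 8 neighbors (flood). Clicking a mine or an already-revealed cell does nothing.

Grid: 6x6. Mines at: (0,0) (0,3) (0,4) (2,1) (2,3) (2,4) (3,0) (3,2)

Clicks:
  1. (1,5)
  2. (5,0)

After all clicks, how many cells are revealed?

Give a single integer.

Click 1 (1,5) count=2: revealed 1 new [(1,5)] -> total=1
Click 2 (5,0) count=0: revealed 15 new [(3,3) (3,4) (3,5) (4,0) (4,1) (4,2) (4,3) (4,4) (4,5) (5,0) (5,1) (5,2) (5,3) (5,4) (5,5)] -> total=16

Answer: 16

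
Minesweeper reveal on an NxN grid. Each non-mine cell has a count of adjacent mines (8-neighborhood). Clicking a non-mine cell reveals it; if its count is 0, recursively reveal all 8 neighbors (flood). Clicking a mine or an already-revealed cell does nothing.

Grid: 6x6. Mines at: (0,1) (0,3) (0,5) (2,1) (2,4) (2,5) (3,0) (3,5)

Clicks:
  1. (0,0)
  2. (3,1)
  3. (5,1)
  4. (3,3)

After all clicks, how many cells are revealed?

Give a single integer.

Click 1 (0,0) count=1: revealed 1 new [(0,0)] -> total=1
Click 2 (3,1) count=2: revealed 1 new [(3,1)] -> total=2
Click 3 (5,1) count=0: revealed 15 new [(3,2) (3,3) (3,4) (4,0) (4,1) (4,2) (4,3) (4,4) (4,5) (5,0) (5,1) (5,2) (5,3) (5,4) (5,5)] -> total=17
Click 4 (3,3) count=1: revealed 0 new [(none)] -> total=17

Answer: 17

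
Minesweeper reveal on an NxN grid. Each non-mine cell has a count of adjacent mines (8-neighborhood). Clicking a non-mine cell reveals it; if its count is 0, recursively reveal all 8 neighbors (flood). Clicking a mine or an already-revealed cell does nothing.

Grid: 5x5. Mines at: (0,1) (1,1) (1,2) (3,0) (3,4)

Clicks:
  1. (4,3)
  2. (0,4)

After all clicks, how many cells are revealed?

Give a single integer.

Click 1 (4,3) count=1: revealed 1 new [(4,3)] -> total=1
Click 2 (0,4) count=0: revealed 6 new [(0,3) (0,4) (1,3) (1,4) (2,3) (2,4)] -> total=7

Answer: 7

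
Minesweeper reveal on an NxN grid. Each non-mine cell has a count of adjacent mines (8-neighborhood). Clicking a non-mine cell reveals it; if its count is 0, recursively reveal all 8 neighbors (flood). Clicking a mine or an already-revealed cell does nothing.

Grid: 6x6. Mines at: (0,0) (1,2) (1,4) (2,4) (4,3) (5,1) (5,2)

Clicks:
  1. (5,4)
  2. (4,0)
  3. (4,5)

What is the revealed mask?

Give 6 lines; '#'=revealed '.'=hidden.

Answer: ......
......
......
....##
#...##
....##

Derivation:
Click 1 (5,4) count=1: revealed 1 new [(5,4)] -> total=1
Click 2 (4,0) count=1: revealed 1 new [(4,0)] -> total=2
Click 3 (4,5) count=0: revealed 5 new [(3,4) (3,5) (4,4) (4,5) (5,5)] -> total=7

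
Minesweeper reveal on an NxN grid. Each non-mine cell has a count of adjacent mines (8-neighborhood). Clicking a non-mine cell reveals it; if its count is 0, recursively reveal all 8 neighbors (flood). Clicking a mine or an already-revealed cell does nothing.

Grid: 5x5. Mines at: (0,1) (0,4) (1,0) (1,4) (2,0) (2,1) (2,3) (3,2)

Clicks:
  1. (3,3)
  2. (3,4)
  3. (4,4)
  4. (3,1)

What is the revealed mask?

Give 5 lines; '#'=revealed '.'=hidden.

Answer: .....
.....
.....
.#.##
...##

Derivation:
Click 1 (3,3) count=2: revealed 1 new [(3,3)] -> total=1
Click 2 (3,4) count=1: revealed 1 new [(3,4)] -> total=2
Click 3 (4,4) count=0: revealed 2 new [(4,3) (4,4)] -> total=4
Click 4 (3,1) count=3: revealed 1 new [(3,1)] -> total=5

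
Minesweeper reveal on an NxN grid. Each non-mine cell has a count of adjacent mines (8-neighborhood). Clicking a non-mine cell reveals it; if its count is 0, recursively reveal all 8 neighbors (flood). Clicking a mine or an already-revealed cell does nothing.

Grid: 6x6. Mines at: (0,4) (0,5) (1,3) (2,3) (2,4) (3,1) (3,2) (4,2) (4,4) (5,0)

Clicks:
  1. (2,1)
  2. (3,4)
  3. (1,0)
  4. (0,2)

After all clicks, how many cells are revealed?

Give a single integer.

Click 1 (2,1) count=2: revealed 1 new [(2,1)] -> total=1
Click 2 (3,4) count=3: revealed 1 new [(3,4)] -> total=2
Click 3 (1,0) count=0: revealed 8 new [(0,0) (0,1) (0,2) (1,0) (1,1) (1,2) (2,0) (2,2)] -> total=10
Click 4 (0,2) count=1: revealed 0 new [(none)] -> total=10

Answer: 10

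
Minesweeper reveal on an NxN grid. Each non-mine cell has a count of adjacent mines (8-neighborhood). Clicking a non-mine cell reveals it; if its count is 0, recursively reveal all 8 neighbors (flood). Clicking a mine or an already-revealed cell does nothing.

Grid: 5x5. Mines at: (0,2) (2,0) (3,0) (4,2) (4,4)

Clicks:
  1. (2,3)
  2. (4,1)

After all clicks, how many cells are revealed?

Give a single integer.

Click 1 (2,3) count=0: revealed 14 new [(0,3) (0,4) (1,1) (1,2) (1,3) (1,4) (2,1) (2,2) (2,3) (2,4) (3,1) (3,2) (3,3) (3,4)] -> total=14
Click 2 (4,1) count=2: revealed 1 new [(4,1)] -> total=15

Answer: 15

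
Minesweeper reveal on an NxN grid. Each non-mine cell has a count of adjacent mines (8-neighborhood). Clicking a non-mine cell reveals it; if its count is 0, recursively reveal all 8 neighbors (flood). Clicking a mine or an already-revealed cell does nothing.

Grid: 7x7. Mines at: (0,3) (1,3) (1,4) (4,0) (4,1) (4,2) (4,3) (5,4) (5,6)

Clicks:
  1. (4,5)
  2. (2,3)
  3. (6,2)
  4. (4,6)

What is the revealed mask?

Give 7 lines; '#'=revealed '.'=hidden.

Click 1 (4,5) count=2: revealed 1 new [(4,5)] -> total=1
Click 2 (2,3) count=2: revealed 1 new [(2,3)] -> total=2
Click 3 (6,2) count=0: revealed 8 new [(5,0) (5,1) (5,2) (5,3) (6,0) (6,1) (6,2) (6,3)] -> total=10
Click 4 (4,6) count=1: revealed 1 new [(4,6)] -> total=11

Answer: .......
.......
...#...
.......
.....##
####...
####...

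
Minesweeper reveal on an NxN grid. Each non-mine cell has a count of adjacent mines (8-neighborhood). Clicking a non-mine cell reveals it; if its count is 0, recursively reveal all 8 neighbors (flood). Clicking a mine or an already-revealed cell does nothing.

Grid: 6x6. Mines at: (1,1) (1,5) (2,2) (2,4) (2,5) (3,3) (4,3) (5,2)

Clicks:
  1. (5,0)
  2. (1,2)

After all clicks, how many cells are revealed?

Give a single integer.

Click 1 (5,0) count=0: revealed 8 new [(2,0) (2,1) (3,0) (3,1) (4,0) (4,1) (5,0) (5,1)] -> total=8
Click 2 (1,2) count=2: revealed 1 new [(1,2)] -> total=9

Answer: 9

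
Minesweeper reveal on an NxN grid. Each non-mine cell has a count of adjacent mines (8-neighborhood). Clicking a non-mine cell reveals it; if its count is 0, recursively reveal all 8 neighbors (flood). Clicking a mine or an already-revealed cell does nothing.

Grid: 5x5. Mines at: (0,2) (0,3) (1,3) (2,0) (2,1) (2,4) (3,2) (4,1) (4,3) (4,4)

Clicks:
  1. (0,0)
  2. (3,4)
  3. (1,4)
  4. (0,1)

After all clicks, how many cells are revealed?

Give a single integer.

Click 1 (0,0) count=0: revealed 4 new [(0,0) (0,1) (1,0) (1,1)] -> total=4
Click 2 (3,4) count=3: revealed 1 new [(3,4)] -> total=5
Click 3 (1,4) count=3: revealed 1 new [(1,4)] -> total=6
Click 4 (0,1) count=1: revealed 0 new [(none)] -> total=6

Answer: 6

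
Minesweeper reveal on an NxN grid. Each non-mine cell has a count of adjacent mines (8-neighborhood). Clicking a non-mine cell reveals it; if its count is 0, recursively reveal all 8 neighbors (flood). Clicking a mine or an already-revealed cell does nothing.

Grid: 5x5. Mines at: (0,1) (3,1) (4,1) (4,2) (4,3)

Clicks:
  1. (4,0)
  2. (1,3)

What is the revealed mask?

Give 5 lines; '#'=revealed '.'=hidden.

Click 1 (4,0) count=2: revealed 1 new [(4,0)] -> total=1
Click 2 (1,3) count=0: revealed 12 new [(0,2) (0,3) (0,4) (1,2) (1,3) (1,4) (2,2) (2,3) (2,4) (3,2) (3,3) (3,4)] -> total=13

Answer: ..###
..###
..###
..###
#....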